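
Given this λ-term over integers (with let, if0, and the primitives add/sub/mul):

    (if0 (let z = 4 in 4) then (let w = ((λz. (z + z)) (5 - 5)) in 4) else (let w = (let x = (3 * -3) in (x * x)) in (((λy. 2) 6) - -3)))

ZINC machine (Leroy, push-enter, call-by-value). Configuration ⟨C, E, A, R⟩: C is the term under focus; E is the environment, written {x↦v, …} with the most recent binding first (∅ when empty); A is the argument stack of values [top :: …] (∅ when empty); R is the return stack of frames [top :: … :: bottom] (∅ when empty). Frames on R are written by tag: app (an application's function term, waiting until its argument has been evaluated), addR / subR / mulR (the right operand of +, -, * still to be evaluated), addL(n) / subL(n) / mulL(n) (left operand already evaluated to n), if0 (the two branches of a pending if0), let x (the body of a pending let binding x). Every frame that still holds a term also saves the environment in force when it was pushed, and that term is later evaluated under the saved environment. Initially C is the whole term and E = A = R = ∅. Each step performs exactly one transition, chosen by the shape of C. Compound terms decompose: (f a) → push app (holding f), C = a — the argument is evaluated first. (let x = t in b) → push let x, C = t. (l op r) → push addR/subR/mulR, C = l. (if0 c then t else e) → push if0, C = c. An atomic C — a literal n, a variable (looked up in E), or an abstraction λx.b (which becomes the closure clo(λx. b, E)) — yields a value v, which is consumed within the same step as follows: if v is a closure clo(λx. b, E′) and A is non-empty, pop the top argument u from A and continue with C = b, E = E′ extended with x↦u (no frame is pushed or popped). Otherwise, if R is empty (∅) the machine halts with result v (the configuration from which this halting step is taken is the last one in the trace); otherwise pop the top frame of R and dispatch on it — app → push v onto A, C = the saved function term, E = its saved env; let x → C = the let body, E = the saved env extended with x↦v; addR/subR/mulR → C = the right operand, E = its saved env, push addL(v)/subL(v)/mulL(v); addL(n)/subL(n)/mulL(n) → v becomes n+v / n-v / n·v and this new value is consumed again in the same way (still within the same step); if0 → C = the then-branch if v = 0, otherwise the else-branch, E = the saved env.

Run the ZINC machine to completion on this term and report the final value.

Answer: 5

Derivation:
[0] [C=(if0 (let z = 4 in 4) then (let w = ((λz. (z + z)) (5 - 5)) in 4) else (let w = (let x = (3 * -3) in (x * x)) in (((λy. 2) 6) - -3))) | E=∅ | A=∅ | R=∅]
[1] [C=(let z = 4 in 4) | E=∅ | A=∅ | R=[if0]]
[2] [C=4 | E=∅ | A=∅ | R=[let z :: if0]]
[3] [C=4 | E={z↦4} | A=∅ | R=[if0]]
[4] [C=(let w = (let x = (3 * -3) in (x * x)) in (((λy. 2) 6) - -3)) | E=∅ | A=∅ | R=∅]
[5] [C=(let x = (3 * -3) in (x * x)) | E=∅ | A=∅ | R=[let w]]
[6] [C=(3 * -3) | E=∅ | A=∅ | R=[let x :: let w]]
[7] [C=3 | E=∅ | A=∅ | R=[mulR :: let x :: let w]]
[8] [C=-3 | E=∅ | A=∅ | R=[mulL(3) :: let x :: let w]]
[9] [C=(x * x) | E={x↦-9} | A=∅ | R=[let w]]
[10] [C=x | E={x↦-9} | A=∅ | R=[mulR :: let w]]
[11] [C=x | E={x↦-9} | A=∅ | R=[mulL(-9) :: let w]]
[12] [C=(((λy. 2) 6) - -3) | E={w↦81} | A=∅ | R=∅]
[13] [C=((λy. 2) 6) | E={w↦81} | A=∅ | R=[subR]]
[14] [C=6 | E={w↦81} | A=∅ | R=[app :: subR]]
[15] [C=(λy. 2) | E={w↦81} | A=[6] | R=[subR]]
[16] [C=2 | E={y↦6, w↦81} | A=∅ | R=[subR]]
[17] [C=-3 | E={w↦81} | A=∅ | R=[subL(2)]]
→ final value 5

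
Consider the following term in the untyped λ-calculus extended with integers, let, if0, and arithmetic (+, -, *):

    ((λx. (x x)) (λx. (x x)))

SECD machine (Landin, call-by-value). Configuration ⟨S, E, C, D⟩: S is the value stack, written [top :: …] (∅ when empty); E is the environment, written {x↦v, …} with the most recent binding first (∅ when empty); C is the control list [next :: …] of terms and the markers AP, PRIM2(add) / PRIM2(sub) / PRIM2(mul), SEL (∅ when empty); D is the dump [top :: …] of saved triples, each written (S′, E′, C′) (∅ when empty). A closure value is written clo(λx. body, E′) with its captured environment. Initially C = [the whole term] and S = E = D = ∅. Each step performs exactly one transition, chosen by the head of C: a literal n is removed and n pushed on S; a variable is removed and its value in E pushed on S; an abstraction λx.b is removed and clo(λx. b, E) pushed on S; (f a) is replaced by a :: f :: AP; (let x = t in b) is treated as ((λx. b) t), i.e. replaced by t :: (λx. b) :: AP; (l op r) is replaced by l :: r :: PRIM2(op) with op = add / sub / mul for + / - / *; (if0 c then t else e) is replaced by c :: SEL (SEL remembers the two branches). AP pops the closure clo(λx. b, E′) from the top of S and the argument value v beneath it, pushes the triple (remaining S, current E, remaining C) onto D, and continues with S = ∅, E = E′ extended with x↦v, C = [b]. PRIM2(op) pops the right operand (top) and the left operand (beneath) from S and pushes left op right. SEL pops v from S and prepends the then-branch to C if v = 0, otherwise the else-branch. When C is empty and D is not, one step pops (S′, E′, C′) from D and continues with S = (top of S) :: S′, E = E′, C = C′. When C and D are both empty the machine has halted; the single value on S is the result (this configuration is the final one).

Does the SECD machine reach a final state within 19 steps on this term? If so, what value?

[0] ⟨S=∅; E=∅; C=[((λx. (x x)) (λx. (x x)))]; D=∅⟩
[1] ⟨S=∅; E=∅; C=[(λx. (x x)) :: (λx. (x x)) :: AP]; D=∅⟩
[2] ⟨S=[clo(λx. (x x), ∅)]; E=∅; C=[(λx. (x x)) :: AP]; D=∅⟩
[3] ⟨S=[clo(λx. (x x), ∅) :: clo(λx. (x x), ∅)]; E=∅; C=[AP]; D=∅⟩
[4] ⟨S=∅; E={x↦clo(λx. (x x), ∅)}; C=[(x x)]; D=[(∅, ∅, ∅)]⟩
[5] ⟨S=∅; E={x↦clo(λx. (x x), ∅)}; C=[x :: x :: AP]; D=[(∅, ∅, ∅)]⟩
[6] ⟨S=[clo(λx. (x x), ∅)]; E={x↦clo(λx. (x x), ∅)}; C=[x :: AP]; D=[(∅, ∅, ∅)]⟩
[7] ⟨S=[clo(λx. (x x), ∅) :: clo(λx. (x x), ∅)]; E={x↦clo(λx. (x x), ∅)}; C=[AP]; D=[(∅, ∅, ∅)]⟩
[8] ⟨S=∅; E={x↦clo(λx. (x x), ∅)}; C=[(x x)]; D=[(∅, {x↦clo(λx. (x x), ∅)}, ∅) :: (∅, ∅, ∅)]⟩
[9] ⟨S=∅; E={x↦clo(λx. (x x), ∅)}; C=[x :: x :: AP]; D=[(∅, {x↦clo(λx. (x x), ∅)}, ∅) :: (∅, ∅, ∅)]⟩
[10] ⟨S=[clo(λx. (x x), ∅)]; E={x↦clo(λx. (x x), ∅)}; C=[x :: AP]; D=[(∅, {x↦clo(λx. (x x), ∅)}, ∅) :: (∅, ∅, ∅)]⟩
[11] ⟨S=[clo(λx. (x x), ∅) :: clo(λx. (x x), ∅)]; E={x↦clo(λx. (x x), ∅)}; C=[AP]; D=[(∅, {x↦clo(λx. (x x), ∅)}, ∅) :: (∅, ∅, ∅)]⟩
[12] ⟨S=∅; E={x↦clo(λx. (x x), ∅)}; C=[(x x)]; D=[(∅, {x↦clo(λx. (x x), ∅)}, ∅) :: (∅, {x↦clo(λx. (x x), ∅)}, ∅) :: (∅, ∅, ∅)]⟩
[13] ⟨S=∅; E={x↦clo(λx. (x x), ∅)}; C=[x :: x :: AP]; D=[(∅, {x↦clo(λx. (x x), ∅)}, ∅) :: (∅, {x↦clo(λx. (x x), ∅)}, ∅) :: (∅, ∅, ∅)]⟩
[14] ⟨S=[clo(λx. (x x), ∅)]; E={x↦clo(λx. (x x), ∅)}; C=[x :: AP]; D=[(∅, {x↦clo(λx. (x x), ∅)}, ∅) :: (∅, {x↦clo(λx. (x x), ∅)}, ∅) :: (∅, ∅, ∅)]⟩
[15] ⟨S=[clo(λx. (x x), ∅) :: clo(λx. (x x), ∅)]; E={x↦clo(λx. (x x), ∅)}; C=[AP]; D=[(∅, {x↦clo(λx. (x x), ∅)}, ∅) :: (∅, {x↦clo(λx. (x x), ∅)}, ∅) :: (∅, ∅, ∅)]⟩
[16] ⟨S=∅; E={x↦clo(λx. (x x), ∅)}; C=[(x x)]; D=[(∅, {x↦clo(λx. (x x), ∅)}, ∅) :: (∅, {x↦clo(λx. (x x), ∅)}, ∅) :: (∅, {x↦clo(λx. (x x), ∅)}, ∅) :: (∅, ∅, ∅)]⟩
[17] ⟨S=∅; E={x↦clo(λx. (x x), ∅)}; C=[x :: x :: AP]; D=[(∅, {x↦clo(λx. (x x), ∅)}, ∅) :: (∅, {x↦clo(λx. (x x), ∅)}, ∅) :: (∅, {x↦clo(λx. (x x), ∅)}, ∅) :: (∅, ∅, ∅)]⟩
[18] ⟨S=[clo(λx. (x x), ∅)]; E={x↦clo(λx. (x x), ∅)}; C=[x :: AP]; D=[(∅, {x↦clo(λx. (x x), ∅)}, ∅) :: (∅, {x↦clo(λx. (x x), ∅)}, ∅) :: (∅, {x↦clo(λx. (x x), ∅)}, ∅) :: (∅, ∅, ∅)]⟩
[19] ⟨S=[clo(λx. (x x), ∅) :: clo(λx. (x x), ∅)]; E={x↦clo(λx. (x x), ∅)}; C=[AP]; D=[(∅, {x↦clo(λx. (x x), ∅)}, ∅) :: (∅, {x↦clo(λx. (x x), ∅)}, ∅) :: (∅, {x↦clo(λx. (x x), ∅)}, ∅) :: (∅, ∅, ∅)]⟩
→ 19 transitions taken and the configuration is still not final: no result within 19 steps

Answer: DIVERGES (no final state within 19 steps)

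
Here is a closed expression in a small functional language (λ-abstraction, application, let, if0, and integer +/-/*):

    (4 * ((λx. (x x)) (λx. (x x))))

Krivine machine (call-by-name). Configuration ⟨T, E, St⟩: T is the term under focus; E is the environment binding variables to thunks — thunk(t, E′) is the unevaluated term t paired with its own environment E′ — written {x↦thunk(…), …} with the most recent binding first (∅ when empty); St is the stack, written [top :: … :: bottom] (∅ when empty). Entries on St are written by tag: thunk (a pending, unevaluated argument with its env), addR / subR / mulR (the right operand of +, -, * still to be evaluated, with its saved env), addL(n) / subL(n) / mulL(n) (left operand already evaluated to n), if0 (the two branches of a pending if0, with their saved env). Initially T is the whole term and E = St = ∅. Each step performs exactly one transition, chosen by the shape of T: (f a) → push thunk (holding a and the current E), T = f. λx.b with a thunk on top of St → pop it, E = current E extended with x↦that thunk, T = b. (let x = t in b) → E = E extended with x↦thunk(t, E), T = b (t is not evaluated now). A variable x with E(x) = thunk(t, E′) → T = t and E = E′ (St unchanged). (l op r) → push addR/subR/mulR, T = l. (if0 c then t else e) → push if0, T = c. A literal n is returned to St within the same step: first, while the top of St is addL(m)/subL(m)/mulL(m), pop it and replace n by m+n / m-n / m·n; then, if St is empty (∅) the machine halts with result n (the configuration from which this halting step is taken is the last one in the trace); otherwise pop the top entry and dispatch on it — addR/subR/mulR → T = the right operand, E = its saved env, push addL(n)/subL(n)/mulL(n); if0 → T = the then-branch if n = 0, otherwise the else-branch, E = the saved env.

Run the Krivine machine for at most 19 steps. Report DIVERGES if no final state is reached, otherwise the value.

[0] <T=(4 * ((λx. (x x)) (λx. (x x)))), E=∅, St=∅>
[1] <T=4, E=∅, St=[mulR]>
[2] <T=((λx. (x x)) (λx. (x x))), E=∅, St=[mulL(4)]>
[3] <T=(λx. (x x)), E=∅, St=[thunk :: mulL(4)]>
[4] <T=(x x), E={x↦thunk((λx. (x x)), ∅)}, St=[mulL(4)]>
[5] <T=x, E={x↦thunk((λx. (x x)), ∅)}, St=[thunk :: mulL(4)]>
[6] <T=(λx. (x x)), E=∅, St=[thunk :: mulL(4)]>
[7] <T=(x x), E={x↦thunk(x, {x↦thunk((λx. (x x)), ∅)})}, St=[mulL(4)]>
[8] <T=x, E={x↦thunk(x, {x↦thunk((λx. (x x)), ∅)})}, St=[thunk :: mulL(4)]>
[9] <T=x, E={x↦thunk((λx. (x x)), ∅)}, St=[thunk :: mulL(4)]>
[10] <T=(λx. (x x)), E=∅, St=[thunk :: mulL(4)]>
[11] <T=(x x), E={x↦thunk(x, {x↦thunk(x, {x↦thunk((λx. (x x)), ∅)})})}, St=[mulL(4)]>
[12] <T=x, E={x↦thunk(x, {x↦thunk(x, {x↦thunk((λx. (x x)), ∅)})})}, St=[thunk :: mulL(4)]>
[13] <T=x, E={x↦thunk(x, {x↦thunk((λx. (x x)), ∅)})}, St=[thunk :: mulL(4)]>
[14] <T=x, E={x↦thunk((λx. (x x)), ∅)}, St=[thunk :: mulL(4)]>
[15] <T=(λx. (x x)), E=∅, St=[thunk :: mulL(4)]>
[16] <T=(x x), E={x↦thunk(x, {x↦thunk(x, {x↦thunk(x, {x↦thunk((λx. (x x)), ∅)})})})}, St=[mulL(4)]>
[17] <T=x, E={x↦thunk(x, {x↦thunk(x, {x↦thunk(x, {x↦thunk((λx. (x x)), ∅)})})})}, St=[thunk :: mulL(4)]>
[18] <T=x, E={x↦thunk(x, {x↦thunk(x, {x↦thunk((λx. (x x)), ∅)})})}, St=[thunk :: mulL(4)]>
[19] <T=x, E={x↦thunk(x, {x↦thunk((λx. (x x)), ∅)})}, St=[thunk :: mulL(4)]>
→ 19 transitions taken and the configuration is still not final: no result within 19 steps

Answer: DIVERGES (no final state within 19 steps)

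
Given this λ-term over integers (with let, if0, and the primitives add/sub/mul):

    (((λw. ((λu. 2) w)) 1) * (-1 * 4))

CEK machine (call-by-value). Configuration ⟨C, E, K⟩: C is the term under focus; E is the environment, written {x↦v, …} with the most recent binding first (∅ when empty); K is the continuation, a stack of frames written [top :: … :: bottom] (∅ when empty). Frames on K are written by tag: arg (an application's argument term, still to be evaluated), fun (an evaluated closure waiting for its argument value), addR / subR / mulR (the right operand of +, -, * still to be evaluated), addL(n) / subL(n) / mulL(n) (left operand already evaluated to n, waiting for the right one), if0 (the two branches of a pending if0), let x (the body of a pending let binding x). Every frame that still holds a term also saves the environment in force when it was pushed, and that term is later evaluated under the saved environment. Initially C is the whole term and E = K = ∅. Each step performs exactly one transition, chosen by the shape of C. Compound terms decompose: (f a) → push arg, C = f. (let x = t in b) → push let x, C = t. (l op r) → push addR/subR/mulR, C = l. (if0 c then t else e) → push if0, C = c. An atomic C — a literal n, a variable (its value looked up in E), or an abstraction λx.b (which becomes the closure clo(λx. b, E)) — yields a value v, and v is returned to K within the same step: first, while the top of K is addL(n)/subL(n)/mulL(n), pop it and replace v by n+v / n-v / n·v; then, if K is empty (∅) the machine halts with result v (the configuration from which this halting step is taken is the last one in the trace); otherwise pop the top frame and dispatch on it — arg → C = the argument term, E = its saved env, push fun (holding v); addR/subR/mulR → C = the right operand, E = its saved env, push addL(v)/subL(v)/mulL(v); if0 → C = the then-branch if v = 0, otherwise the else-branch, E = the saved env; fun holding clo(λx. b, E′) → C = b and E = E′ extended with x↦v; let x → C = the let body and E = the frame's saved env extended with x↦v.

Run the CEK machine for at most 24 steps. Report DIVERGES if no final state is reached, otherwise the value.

Answer: -8

Derivation:
step 0: ⟨C=(((λw. ((λu. 2) w)) 1) * (-1 * 4)); E=∅; K=∅⟩
step 1: ⟨C=((λw. ((λu. 2) w)) 1); E=∅; K=[mulR]⟩
step 2: ⟨C=(λw. ((λu. 2) w)); E=∅; K=[arg :: mulR]⟩
step 3: ⟨C=1; E=∅; K=[fun :: mulR]⟩
step 4: ⟨C=((λu. 2) w); E={w↦1}; K=[mulR]⟩
step 5: ⟨C=(λu. 2); E={w↦1}; K=[arg :: mulR]⟩
step 6: ⟨C=w; E={w↦1}; K=[fun :: mulR]⟩
step 7: ⟨C=2; E={u↦1, w↦1}; K=[mulR]⟩
step 8: ⟨C=(-1 * 4); E=∅; K=[mulL(2)]⟩
step 9: ⟨C=-1; E=∅; K=[mulR :: mulL(2)]⟩
step 10: ⟨C=4; E=∅; K=[mulL(-1) :: mulL(2)]⟩
→ final value -8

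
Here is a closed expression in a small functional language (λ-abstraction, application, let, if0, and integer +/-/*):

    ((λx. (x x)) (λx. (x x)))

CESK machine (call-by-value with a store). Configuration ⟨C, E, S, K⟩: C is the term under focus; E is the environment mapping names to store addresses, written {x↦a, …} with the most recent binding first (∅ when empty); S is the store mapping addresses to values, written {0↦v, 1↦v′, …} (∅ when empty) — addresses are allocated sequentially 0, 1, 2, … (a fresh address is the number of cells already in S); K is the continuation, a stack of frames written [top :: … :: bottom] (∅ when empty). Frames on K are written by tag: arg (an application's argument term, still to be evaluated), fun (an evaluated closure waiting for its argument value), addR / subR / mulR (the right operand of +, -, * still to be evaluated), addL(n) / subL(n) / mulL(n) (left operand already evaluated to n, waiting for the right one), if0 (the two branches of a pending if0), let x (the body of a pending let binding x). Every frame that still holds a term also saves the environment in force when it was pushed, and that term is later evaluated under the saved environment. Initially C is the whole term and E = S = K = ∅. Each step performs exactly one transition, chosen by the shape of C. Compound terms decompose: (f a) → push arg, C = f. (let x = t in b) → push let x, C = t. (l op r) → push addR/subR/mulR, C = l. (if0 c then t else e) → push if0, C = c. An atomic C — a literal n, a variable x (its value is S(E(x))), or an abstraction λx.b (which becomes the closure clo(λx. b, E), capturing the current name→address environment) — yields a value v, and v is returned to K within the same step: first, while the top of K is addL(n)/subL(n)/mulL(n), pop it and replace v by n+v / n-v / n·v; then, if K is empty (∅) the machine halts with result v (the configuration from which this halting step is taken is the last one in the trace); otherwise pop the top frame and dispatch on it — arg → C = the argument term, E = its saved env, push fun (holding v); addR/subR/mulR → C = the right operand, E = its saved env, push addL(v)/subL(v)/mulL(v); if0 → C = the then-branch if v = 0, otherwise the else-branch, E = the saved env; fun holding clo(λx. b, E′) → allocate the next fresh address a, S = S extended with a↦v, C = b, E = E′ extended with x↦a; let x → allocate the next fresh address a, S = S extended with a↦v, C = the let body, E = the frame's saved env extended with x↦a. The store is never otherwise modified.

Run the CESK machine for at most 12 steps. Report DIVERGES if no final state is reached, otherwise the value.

[0] <C=((λx. (x x)) (λx. (x x))), E=∅, S=∅, K=∅>
[1] <C=(λx. (x x)), E=∅, S=∅, K=[arg]>
[2] <C=(λx. (x x)), E=∅, S=∅, K=[fun]>
[3] <C=(x x), E={x↦0}, S={0↦clo(λx. (x x), ∅)}, K=∅>
[4] <C=x, E={x↦0}, S={0↦clo(λx. (x x), ∅)}, K=[arg]>
[5] <C=x, E={x↦0}, S={0↦clo(λx. (x x), ∅)}, K=[fun]>
[6] <C=(x x), E={x↦1}, S={0↦clo(λx. (x x), ∅), 1↦clo(λx. (x x), ∅)}, K=∅>
[7] <C=x, E={x↦1}, S={0↦clo(λx. (x x), ∅), 1↦clo(λx. (x x), ∅)}, K=[arg]>
[8] <C=x, E={x↦1}, S={0↦clo(λx. (x x), ∅), 1↦clo(λx. (x x), ∅)}, K=[fun]>
[9] <C=(x x), E={x↦2}, S={0↦clo(λx. (x x), ∅), 1↦clo(λx. (x x), ∅), 2↦clo(λx. (x x), ∅)}, K=∅>
[10] <C=x, E={x↦2}, S={0↦clo(λx. (x x), ∅), 1↦clo(λx. (x x), ∅), 2↦clo(λx. (x x), ∅)}, K=[arg]>
[11] <C=x, E={x↦2}, S={0↦clo(λx. (x x), ∅), 1↦clo(λx. (x x), ∅), 2↦clo(λx. (x x), ∅)}, K=[fun]>
[12] <C=(x x), E={x↦3}, S={0↦clo(λx. (x x), ∅), 1↦clo(λx. (x x), ∅), 2↦clo(λx. (x x), ∅), 3↦clo(λx. (x x), ∅)}, K=∅>
→ 12 transitions taken and the configuration is still not final: no result within 12 steps

Answer: DIVERGES (no final state within 12 steps)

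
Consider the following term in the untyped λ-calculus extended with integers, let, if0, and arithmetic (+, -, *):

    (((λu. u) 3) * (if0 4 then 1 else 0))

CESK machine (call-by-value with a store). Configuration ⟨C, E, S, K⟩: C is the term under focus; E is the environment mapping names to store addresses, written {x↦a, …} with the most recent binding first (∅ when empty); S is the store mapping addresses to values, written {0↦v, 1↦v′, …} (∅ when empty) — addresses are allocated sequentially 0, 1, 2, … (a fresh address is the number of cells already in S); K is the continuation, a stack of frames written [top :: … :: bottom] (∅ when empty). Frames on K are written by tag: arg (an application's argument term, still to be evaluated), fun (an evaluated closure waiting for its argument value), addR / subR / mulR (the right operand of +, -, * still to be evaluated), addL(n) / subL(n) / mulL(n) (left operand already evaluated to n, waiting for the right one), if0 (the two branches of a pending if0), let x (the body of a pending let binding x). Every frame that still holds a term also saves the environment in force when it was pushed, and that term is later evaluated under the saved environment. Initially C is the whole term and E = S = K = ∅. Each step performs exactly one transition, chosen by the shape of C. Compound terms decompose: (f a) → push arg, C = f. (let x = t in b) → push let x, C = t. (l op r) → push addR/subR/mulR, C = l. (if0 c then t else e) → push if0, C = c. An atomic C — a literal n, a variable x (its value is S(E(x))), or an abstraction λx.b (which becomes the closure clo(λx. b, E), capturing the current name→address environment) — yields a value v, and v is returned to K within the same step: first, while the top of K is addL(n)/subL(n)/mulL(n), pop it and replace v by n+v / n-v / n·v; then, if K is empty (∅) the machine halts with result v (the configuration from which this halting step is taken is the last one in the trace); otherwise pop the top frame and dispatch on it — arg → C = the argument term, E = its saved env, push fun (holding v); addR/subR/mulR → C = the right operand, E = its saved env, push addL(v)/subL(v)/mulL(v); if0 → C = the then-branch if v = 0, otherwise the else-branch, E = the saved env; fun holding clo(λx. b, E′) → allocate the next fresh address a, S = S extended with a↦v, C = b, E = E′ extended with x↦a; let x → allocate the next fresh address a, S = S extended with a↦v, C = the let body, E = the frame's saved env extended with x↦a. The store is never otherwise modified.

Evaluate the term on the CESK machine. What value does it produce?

Answer: 0

Derivation:
t=0: [C=(((λu. u) 3) * (if0 4 then 1 else 0)) | E=∅ | S=∅ | K=∅]
t=1: [C=((λu. u) 3) | E=∅ | S=∅ | K=[mulR]]
t=2: [C=(λu. u) | E=∅ | S=∅ | K=[arg :: mulR]]
t=3: [C=3 | E=∅ | S=∅ | K=[fun :: mulR]]
t=4: [C=u | E={u↦0} | S={0↦3} | K=[mulR]]
t=5: [C=(if0 4 then 1 else 0) | E=∅ | S={0↦3} | K=[mulL(3)]]
t=6: [C=4 | E=∅ | S={0↦3} | K=[if0 :: mulL(3)]]
t=7: [C=0 | E=∅ | S={0↦3} | K=[mulL(3)]]
→ final value 0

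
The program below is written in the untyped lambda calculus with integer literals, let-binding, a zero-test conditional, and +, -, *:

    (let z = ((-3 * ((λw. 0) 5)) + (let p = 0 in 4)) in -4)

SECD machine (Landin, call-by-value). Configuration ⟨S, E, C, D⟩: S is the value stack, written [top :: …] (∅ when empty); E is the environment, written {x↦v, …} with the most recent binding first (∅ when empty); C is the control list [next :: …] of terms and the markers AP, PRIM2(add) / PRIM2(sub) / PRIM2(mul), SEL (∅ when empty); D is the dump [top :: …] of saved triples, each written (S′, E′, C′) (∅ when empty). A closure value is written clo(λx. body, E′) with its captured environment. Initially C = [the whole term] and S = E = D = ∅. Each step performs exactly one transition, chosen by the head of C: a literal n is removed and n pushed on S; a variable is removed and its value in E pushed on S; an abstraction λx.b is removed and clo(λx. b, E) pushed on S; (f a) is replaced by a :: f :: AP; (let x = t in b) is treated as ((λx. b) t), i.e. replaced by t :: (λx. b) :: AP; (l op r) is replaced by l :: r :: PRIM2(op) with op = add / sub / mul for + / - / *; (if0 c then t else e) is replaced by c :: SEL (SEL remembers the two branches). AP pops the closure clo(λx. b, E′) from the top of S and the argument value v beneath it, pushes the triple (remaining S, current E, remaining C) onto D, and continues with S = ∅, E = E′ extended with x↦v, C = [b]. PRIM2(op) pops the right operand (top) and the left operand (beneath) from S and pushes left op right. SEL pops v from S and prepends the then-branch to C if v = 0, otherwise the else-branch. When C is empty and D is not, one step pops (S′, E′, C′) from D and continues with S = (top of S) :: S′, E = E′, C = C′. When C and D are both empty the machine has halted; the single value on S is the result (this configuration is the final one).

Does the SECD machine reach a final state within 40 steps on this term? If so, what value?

step 0: [S=∅ | E=∅ | C=[(let z = ((-3 * ((λw. 0) 5)) + (let p = 0 in 4)) in -4)] | D=∅]
step 1: [S=∅ | E=∅ | C=[((-3 * ((λw. 0) 5)) + (let p = 0 in 4)) :: (λz. -4) :: AP] | D=∅]
step 2: [S=∅ | E=∅ | C=[(-3 * ((λw. 0) 5)) :: (let p = 0 in 4) :: PRIM2(add) :: (λz. -4) :: AP] | D=∅]
step 3: [S=∅ | E=∅ | C=[-3 :: ((λw. 0) 5) :: PRIM2(mul) :: (let p = 0 in 4) :: PRIM2(add) :: (λz. -4) :: AP] | D=∅]
step 4: [S=[-3] | E=∅ | C=[((λw. 0) 5) :: PRIM2(mul) :: (let p = 0 in 4) :: PRIM2(add) :: (λz. -4) :: AP] | D=∅]
step 5: [S=[-3] | E=∅ | C=[5 :: (λw. 0) :: AP :: PRIM2(mul) :: (let p = 0 in 4) :: PRIM2(add) :: (λz. -4) :: AP] | D=∅]
step 6: [S=[5 :: -3] | E=∅ | C=[(λw. 0) :: AP :: PRIM2(mul) :: (let p = 0 in 4) :: PRIM2(add) :: (λz. -4) :: AP] | D=∅]
step 7: [S=[clo(λw. 0, ∅) :: 5 :: -3] | E=∅ | C=[AP :: PRIM2(mul) :: (let p = 0 in 4) :: PRIM2(add) :: (λz. -4) :: AP] | D=∅]
step 8: [S=∅ | E={w↦5} | C=[0] | D=[([-3], ∅, [PRIM2(mul) :: (let p = 0 in 4) :: PRIM2(add) :: (λz. -4) :: AP])]]
step 9: [S=[0] | E={w↦5} | C=∅ | D=[([-3], ∅, [PRIM2(mul) :: (let p = 0 in 4) :: PRIM2(add) :: (λz. -4) :: AP])]]
step 10: [S=[0 :: -3] | E=∅ | C=[PRIM2(mul) :: (let p = 0 in 4) :: PRIM2(add) :: (λz. -4) :: AP] | D=∅]
step 11: [S=[0] | E=∅ | C=[(let p = 0 in 4) :: PRIM2(add) :: (λz. -4) :: AP] | D=∅]
step 12: [S=[0] | E=∅ | C=[0 :: (λp. 4) :: AP :: PRIM2(add) :: (λz. -4) :: AP] | D=∅]
step 13: [S=[0 :: 0] | E=∅ | C=[(λp. 4) :: AP :: PRIM2(add) :: (λz. -4) :: AP] | D=∅]
step 14: [S=[clo(λp. 4, ∅) :: 0 :: 0] | E=∅ | C=[AP :: PRIM2(add) :: (λz. -4) :: AP] | D=∅]
step 15: [S=∅ | E={p↦0} | C=[4] | D=[([0], ∅, [PRIM2(add) :: (λz. -4) :: AP])]]
step 16: [S=[4] | E={p↦0} | C=∅ | D=[([0], ∅, [PRIM2(add) :: (λz. -4) :: AP])]]
step 17: [S=[4 :: 0] | E=∅ | C=[PRIM2(add) :: (λz. -4) :: AP] | D=∅]
step 18: [S=[4] | E=∅ | C=[(λz. -4) :: AP] | D=∅]
step 19: [S=[clo(λz. -4, ∅) :: 4] | E=∅ | C=[AP] | D=∅]
step 20: [S=∅ | E={z↦4} | C=[-4] | D=[(∅, ∅, ∅)]]
step 21: [S=[-4] | E={z↦4} | C=∅ | D=[(∅, ∅, ∅)]]
step 22: [S=[-4] | E=∅ | C=∅ | D=∅]
→ final value -4

Answer: -4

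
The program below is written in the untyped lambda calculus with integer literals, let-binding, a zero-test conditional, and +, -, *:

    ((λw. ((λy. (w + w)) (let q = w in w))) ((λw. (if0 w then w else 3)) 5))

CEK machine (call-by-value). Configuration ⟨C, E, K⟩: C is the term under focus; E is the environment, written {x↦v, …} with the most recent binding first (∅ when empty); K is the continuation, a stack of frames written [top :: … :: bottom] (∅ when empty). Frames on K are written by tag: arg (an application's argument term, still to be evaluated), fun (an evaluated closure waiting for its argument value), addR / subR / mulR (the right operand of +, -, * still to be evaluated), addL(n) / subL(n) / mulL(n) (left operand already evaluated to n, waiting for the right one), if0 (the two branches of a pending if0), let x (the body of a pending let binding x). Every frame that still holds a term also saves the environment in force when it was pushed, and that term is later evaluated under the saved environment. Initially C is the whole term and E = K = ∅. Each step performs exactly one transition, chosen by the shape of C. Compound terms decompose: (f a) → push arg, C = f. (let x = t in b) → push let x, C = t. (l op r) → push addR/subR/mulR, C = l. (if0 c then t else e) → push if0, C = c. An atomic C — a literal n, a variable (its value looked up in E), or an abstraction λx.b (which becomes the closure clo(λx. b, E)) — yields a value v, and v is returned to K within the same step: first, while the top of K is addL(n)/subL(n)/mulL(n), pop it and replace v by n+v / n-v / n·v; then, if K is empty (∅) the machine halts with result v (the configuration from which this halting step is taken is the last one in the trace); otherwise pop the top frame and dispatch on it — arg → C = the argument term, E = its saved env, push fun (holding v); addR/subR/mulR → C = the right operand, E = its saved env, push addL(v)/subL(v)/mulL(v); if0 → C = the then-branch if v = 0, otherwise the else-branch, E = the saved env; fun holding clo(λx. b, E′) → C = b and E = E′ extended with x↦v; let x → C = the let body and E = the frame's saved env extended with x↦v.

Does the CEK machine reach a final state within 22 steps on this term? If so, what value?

Answer: 6

Execution trace:
step 0: [C=((λw. ((λy. (w + w)) (let q = w in w))) ((λw. (if0 w then w else 3)) 5)) | E=∅ | K=∅]
step 1: [C=(λw. ((λy. (w + w)) (let q = w in w))) | E=∅ | K=[arg]]
step 2: [C=((λw. (if0 w then w else 3)) 5) | E=∅ | K=[fun]]
step 3: [C=(λw. (if0 w then w else 3)) | E=∅ | K=[arg :: fun]]
step 4: [C=5 | E=∅ | K=[fun :: fun]]
step 5: [C=(if0 w then w else 3) | E={w↦5} | K=[fun]]
step 6: [C=w | E={w↦5} | K=[if0 :: fun]]
step 7: [C=3 | E={w↦5} | K=[fun]]
step 8: [C=((λy. (w + w)) (let q = w in w)) | E={w↦3} | K=∅]
step 9: [C=(λy. (w + w)) | E={w↦3} | K=[arg]]
step 10: [C=(let q = w in w) | E={w↦3} | K=[fun]]
step 11: [C=w | E={w↦3} | K=[let q :: fun]]
step 12: [C=w | E={q↦3, w↦3} | K=[fun]]
step 13: [C=(w + w) | E={y↦3, w↦3} | K=∅]
step 14: [C=w | E={y↦3, w↦3} | K=[addR]]
step 15: [C=w | E={y↦3, w↦3} | K=[addL(3)]]
→ final value 6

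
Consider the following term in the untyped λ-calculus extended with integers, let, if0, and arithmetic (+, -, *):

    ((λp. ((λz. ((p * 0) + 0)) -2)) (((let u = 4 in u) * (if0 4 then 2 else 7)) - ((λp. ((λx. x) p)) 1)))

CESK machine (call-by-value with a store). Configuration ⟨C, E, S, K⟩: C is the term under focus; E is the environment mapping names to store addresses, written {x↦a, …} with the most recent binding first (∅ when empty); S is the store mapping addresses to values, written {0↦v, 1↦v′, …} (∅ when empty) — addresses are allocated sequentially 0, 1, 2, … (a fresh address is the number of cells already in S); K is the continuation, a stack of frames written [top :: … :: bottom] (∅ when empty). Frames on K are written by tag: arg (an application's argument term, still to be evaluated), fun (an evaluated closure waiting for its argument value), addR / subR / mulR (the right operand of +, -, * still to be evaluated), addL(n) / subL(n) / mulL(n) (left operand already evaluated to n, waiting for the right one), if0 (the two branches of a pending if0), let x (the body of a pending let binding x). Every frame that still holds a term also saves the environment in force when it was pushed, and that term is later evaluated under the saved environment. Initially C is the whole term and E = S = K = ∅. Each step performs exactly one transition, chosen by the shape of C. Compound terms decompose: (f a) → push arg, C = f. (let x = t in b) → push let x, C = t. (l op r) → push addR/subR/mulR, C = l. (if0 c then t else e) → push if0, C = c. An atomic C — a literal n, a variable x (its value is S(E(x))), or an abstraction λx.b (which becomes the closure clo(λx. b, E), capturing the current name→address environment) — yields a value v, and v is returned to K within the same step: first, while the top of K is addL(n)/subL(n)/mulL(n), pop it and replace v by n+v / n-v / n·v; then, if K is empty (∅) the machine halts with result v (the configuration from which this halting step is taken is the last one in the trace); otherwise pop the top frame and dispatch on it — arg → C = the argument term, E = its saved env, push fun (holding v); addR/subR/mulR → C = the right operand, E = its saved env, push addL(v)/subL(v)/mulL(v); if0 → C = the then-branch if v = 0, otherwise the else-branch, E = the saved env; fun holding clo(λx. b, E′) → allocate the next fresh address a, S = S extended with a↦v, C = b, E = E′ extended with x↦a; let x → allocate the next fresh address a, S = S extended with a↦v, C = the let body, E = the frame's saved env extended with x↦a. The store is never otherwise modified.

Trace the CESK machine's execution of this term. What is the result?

step 0: <C=((λp. ((λz. ((p * 0) + 0)) -2)) (((let u = 4 in u) * (if0 4 then 2 else 7)) - ((λp. ((λx. x) p)) 1))), E=∅, S=∅, K=∅>
step 1: <C=(λp. ((λz. ((p * 0) + 0)) -2)), E=∅, S=∅, K=[arg]>
step 2: <C=(((let u = 4 in u) * (if0 4 then 2 else 7)) - ((λp. ((λx. x) p)) 1)), E=∅, S=∅, K=[fun]>
step 3: <C=((let u = 4 in u) * (if0 4 then 2 else 7)), E=∅, S=∅, K=[subR :: fun]>
step 4: <C=(let u = 4 in u), E=∅, S=∅, K=[mulR :: subR :: fun]>
step 5: <C=4, E=∅, S=∅, K=[let u :: mulR :: subR :: fun]>
step 6: <C=u, E={u↦0}, S={0↦4}, K=[mulR :: subR :: fun]>
step 7: <C=(if0 4 then 2 else 7), E=∅, S={0↦4}, K=[mulL(4) :: subR :: fun]>
step 8: <C=4, E=∅, S={0↦4}, K=[if0 :: mulL(4) :: subR :: fun]>
step 9: <C=7, E=∅, S={0↦4}, K=[mulL(4) :: subR :: fun]>
step 10: <C=((λp. ((λx. x) p)) 1), E=∅, S={0↦4}, K=[subL(28) :: fun]>
step 11: <C=(λp. ((λx. x) p)), E=∅, S={0↦4}, K=[arg :: subL(28) :: fun]>
step 12: <C=1, E=∅, S={0↦4}, K=[fun :: subL(28) :: fun]>
step 13: <C=((λx. x) p), E={p↦1}, S={0↦4, 1↦1}, K=[subL(28) :: fun]>
step 14: <C=(λx. x), E={p↦1}, S={0↦4, 1↦1}, K=[arg :: subL(28) :: fun]>
step 15: <C=p, E={p↦1}, S={0↦4, 1↦1}, K=[fun :: subL(28) :: fun]>
step 16: <C=x, E={x↦2, p↦1}, S={0↦4, 1↦1, 2↦1}, K=[subL(28) :: fun]>
step 17: <C=((λz. ((p * 0) + 0)) -2), E={p↦3}, S={0↦4, 1↦1, 2↦1, 3↦27}, K=∅>
step 18: <C=(λz. ((p * 0) + 0)), E={p↦3}, S={0↦4, 1↦1, 2↦1, 3↦27}, K=[arg]>
step 19: <C=-2, E={p↦3}, S={0↦4, 1↦1, 2↦1, 3↦27}, K=[fun]>
step 20: <C=((p * 0) + 0), E={z↦4, p↦3}, S={0↦4, 1↦1, 2↦1, 3↦27, 4↦-2}, K=∅>
step 21: <C=(p * 0), E={z↦4, p↦3}, S={0↦4, 1↦1, 2↦1, 3↦27, 4↦-2}, K=[addR]>
step 22: <C=p, E={z↦4, p↦3}, S={0↦4, 1↦1, 2↦1, 3↦27, 4↦-2}, K=[mulR :: addR]>
step 23: <C=0, E={z↦4, p↦3}, S={0↦4, 1↦1, 2↦1, 3↦27, 4↦-2}, K=[mulL(27) :: addR]>
step 24: <C=0, E={z↦4, p↦3}, S={0↦4, 1↦1, 2↦1, 3↦27, 4↦-2}, K=[addL(0)]>
→ final value 0

Answer: 0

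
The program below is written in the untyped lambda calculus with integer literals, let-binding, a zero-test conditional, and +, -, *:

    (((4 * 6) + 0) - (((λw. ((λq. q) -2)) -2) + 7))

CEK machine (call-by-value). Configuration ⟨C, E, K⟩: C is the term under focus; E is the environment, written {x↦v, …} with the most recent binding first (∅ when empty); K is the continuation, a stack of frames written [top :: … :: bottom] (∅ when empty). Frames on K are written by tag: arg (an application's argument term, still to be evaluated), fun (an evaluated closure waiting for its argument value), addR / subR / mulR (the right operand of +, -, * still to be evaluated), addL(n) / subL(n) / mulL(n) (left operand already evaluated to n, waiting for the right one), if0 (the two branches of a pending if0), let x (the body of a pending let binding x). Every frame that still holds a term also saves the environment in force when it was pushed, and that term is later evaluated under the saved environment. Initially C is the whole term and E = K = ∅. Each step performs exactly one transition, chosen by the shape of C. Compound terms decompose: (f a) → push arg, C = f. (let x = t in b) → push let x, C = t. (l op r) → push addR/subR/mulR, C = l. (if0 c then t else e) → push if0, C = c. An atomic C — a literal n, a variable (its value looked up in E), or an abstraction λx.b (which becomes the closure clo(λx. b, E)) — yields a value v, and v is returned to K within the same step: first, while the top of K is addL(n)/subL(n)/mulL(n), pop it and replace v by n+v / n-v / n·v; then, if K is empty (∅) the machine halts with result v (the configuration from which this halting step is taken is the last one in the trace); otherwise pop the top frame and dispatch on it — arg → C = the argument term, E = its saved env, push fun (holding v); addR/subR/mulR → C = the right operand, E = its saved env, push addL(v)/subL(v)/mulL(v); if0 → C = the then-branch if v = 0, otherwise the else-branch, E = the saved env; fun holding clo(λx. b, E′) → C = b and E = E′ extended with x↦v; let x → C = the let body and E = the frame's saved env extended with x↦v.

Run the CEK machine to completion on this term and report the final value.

Answer: 19

Derivation:
[0] <C=(((4 * 6) + 0) - (((λw. ((λq. q) -2)) -2) + 7)), E=∅, K=∅>
[1] <C=((4 * 6) + 0), E=∅, K=[subR]>
[2] <C=(4 * 6), E=∅, K=[addR :: subR]>
[3] <C=4, E=∅, K=[mulR :: addR :: subR]>
[4] <C=6, E=∅, K=[mulL(4) :: addR :: subR]>
[5] <C=0, E=∅, K=[addL(24) :: subR]>
[6] <C=(((λw. ((λq. q) -2)) -2) + 7), E=∅, K=[subL(24)]>
[7] <C=((λw. ((λq. q) -2)) -2), E=∅, K=[addR :: subL(24)]>
[8] <C=(λw. ((λq. q) -2)), E=∅, K=[arg :: addR :: subL(24)]>
[9] <C=-2, E=∅, K=[fun :: addR :: subL(24)]>
[10] <C=((λq. q) -2), E={w↦-2}, K=[addR :: subL(24)]>
[11] <C=(λq. q), E={w↦-2}, K=[arg :: addR :: subL(24)]>
[12] <C=-2, E={w↦-2}, K=[fun :: addR :: subL(24)]>
[13] <C=q, E={q↦-2, w↦-2}, K=[addR :: subL(24)]>
[14] <C=7, E=∅, K=[addL(-2) :: subL(24)]>
→ final value 19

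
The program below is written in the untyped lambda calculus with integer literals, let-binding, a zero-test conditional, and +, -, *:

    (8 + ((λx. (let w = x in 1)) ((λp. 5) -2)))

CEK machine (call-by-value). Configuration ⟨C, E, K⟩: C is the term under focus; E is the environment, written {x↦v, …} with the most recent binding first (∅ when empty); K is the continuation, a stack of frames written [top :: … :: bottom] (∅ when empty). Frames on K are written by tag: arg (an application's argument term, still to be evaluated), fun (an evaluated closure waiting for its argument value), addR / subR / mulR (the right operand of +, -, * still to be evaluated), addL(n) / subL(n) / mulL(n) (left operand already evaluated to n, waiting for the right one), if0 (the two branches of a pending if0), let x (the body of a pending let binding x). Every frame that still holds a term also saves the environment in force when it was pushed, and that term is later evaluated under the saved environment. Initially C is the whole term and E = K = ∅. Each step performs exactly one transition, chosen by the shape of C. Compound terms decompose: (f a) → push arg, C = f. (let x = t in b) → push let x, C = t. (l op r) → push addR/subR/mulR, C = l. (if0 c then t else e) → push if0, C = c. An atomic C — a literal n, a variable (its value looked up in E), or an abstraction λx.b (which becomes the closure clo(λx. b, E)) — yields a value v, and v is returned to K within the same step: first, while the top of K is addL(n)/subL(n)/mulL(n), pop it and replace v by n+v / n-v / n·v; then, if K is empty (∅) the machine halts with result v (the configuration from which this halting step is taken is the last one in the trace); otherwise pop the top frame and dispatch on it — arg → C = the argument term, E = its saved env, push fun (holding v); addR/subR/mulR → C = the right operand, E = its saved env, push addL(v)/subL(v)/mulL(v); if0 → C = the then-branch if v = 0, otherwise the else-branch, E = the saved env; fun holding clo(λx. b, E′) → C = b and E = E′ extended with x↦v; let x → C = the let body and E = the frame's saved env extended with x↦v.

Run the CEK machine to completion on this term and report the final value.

0. <C=(8 + ((λx. (let w = x in 1)) ((λp. 5) -2))), E=∅, K=∅>
1. <C=8, E=∅, K=[addR]>
2. <C=((λx. (let w = x in 1)) ((λp. 5) -2)), E=∅, K=[addL(8)]>
3. <C=(λx. (let w = x in 1)), E=∅, K=[arg :: addL(8)]>
4. <C=((λp. 5) -2), E=∅, K=[fun :: addL(8)]>
5. <C=(λp. 5), E=∅, K=[arg :: fun :: addL(8)]>
6. <C=-2, E=∅, K=[fun :: fun :: addL(8)]>
7. <C=5, E={p↦-2}, K=[fun :: addL(8)]>
8. <C=(let w = x in 1), E={x↦5}, K=[addL(8)]>
9. <C=x, E={x↦5}, K=[let w :: addL(8)]>
10. <C=1, E={w↦5, x↦5}, K=[addL(8)]>
→ final value 9

Answer: 9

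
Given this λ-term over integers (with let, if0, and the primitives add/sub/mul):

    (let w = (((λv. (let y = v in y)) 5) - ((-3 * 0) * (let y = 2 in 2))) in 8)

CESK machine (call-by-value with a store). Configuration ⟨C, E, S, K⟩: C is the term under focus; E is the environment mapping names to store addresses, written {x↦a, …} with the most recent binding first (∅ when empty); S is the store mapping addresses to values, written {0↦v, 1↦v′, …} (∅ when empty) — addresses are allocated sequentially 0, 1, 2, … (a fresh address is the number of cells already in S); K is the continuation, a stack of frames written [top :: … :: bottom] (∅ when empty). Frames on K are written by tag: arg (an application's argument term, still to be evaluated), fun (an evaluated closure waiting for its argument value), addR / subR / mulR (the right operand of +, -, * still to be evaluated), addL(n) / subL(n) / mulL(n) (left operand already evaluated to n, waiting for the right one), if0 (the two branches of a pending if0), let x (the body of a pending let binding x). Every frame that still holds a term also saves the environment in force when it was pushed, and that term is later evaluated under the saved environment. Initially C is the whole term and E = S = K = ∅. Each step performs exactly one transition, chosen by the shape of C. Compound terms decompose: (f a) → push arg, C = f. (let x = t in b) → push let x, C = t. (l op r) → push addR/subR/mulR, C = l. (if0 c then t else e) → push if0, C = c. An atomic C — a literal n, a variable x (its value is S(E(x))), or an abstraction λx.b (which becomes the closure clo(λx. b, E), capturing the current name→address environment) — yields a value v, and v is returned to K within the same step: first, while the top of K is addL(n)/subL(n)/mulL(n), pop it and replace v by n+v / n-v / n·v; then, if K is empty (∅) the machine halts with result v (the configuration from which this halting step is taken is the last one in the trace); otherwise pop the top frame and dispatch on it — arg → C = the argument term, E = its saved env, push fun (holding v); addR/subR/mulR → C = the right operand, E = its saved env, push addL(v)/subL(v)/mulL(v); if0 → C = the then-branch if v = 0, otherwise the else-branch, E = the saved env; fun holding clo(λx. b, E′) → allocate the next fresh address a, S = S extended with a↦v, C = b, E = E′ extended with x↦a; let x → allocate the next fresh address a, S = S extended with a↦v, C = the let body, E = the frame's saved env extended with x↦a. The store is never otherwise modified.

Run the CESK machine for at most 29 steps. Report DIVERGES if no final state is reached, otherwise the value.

Answer: 8

Derivation:
step 0: [C=(let w = (((λv. (let y = v in y)) 5) - ((-3 * 0) * (let y = 2 in 2))) in 8) | E=∅ | S=∅ | K=∅]
step 1: [C=(((λv. (let y = v in y)) 5) - ((-3 * 0) * (let y = 2 in 2))) | E=∅ | S=∅ | K=[let w]]
step 2: [C=((λv. (let y = v in y)) 5) | E=∅ | S=∅ | K=[subR :: let w]]
step 3: [C=(λv. (let y = v in y)) | E=∅ | S=∅ | K=[arg :: subR :: let w]]
step 4: [C=5 | E=∅ | S=∅ | K=[fun :: subR :: let w]]
step 5: [C=(let y = v in y) | E={v↦0} | S={0↦5} | K=[subR :: let w]]
step 6: [C=v | E={v↦0} | S={0↦5} | K=[let y :: subR :: let w]]
step 7: [C=y | E={y↦1, v↦0} | S={0↦5, 1↦5} | K=[subR :: let w]]
step 8: [C=((-3 * 0) * (let y = 2 in 2)) | E=∅ | S={0↦5, 1↦5} | K=[subL(5) :: let w]]
step 9: [C=(-3 * 0) | E=∅ | S={0↦5, 1↦5} | K=[mulR :: subL(5) :: let w]]
step 10: [C=-3 | E=∅ | S={0↦5, 1↦5} | K=[mulR :: mulR :: subL(5) :: let w]]
step 11: [C=0 | E=∅ | S={0↦5, 1↦5} | K=[mulL(-3) :: mulR :: subL(5) :: let w]]
step 12: [C=(let y = 2 in 2) | E=∅ | S={0↦5, 1↦5} | K=[mulL(0) :: subL(5) :: let w]]
step 13: [C=2 | E=∅ | S={0↦5, 1↦5} | K=[let y :: mulL(0) :: subL(5) :: let w]]
step 14: [C=2 | E={y↦2} | S={0↦5, 1↦5, 2↦2} | K=[mulL(0) :: subL(5) :: let w]]
step 15: [C=8 | E={w↦3} | S={0↦5, 1↦5, 2↦2, 3↦5} | K=∅]
→ final value 8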